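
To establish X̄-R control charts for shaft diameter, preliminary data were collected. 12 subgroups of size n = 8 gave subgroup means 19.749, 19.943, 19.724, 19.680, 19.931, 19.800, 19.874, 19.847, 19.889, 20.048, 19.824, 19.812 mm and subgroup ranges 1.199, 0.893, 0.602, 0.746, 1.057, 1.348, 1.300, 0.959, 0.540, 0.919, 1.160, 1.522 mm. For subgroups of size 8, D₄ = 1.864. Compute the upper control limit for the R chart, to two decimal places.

1.90

R̄ = (1.199 + 0.893 + 0.602 + 0.746 + 1.057 + 1.348 + 1.300 + 0.959 + 0.540 + 0.919 + 1.160 + 1.522) / 12 = 12.2450 / 12 = 1.0204
UCL_R = D₄·R̄ = 1.864 × 1.0204 = 1.9021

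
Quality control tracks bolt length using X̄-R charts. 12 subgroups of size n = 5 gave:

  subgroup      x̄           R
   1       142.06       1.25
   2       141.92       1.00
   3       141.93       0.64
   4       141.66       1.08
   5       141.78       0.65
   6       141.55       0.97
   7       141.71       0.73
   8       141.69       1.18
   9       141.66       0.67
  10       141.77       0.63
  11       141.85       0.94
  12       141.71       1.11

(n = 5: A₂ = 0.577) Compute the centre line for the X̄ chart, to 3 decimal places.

X̄̄ = (142.06 + 141.92 + 141.93 + 141.66 + 141.78 + 141.55 + 141.71 + 141.69 + 141.66 + 141.77 + 141.85 + 141.71) / 12 = 1701.2900 / 12 = 141.7742
CL = X̄̄ = 141.7742

141.774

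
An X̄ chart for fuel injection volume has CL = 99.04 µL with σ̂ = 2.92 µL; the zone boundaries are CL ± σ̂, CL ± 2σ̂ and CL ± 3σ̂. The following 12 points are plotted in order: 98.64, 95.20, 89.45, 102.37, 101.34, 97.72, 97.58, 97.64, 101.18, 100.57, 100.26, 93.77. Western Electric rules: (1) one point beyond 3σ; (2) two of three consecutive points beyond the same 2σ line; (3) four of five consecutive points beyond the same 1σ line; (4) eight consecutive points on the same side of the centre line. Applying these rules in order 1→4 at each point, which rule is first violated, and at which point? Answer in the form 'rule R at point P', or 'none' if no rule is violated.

Zone of each point (C = within 1σ̂, B = 1σ̂–2σ̂, A = 2σ̂–3σ̂, * = beyond 3σ̂; sign = side of CL): 1:-C, 2:-B, 3:-*, 4:+B, 5:+C, 6:-C, 7:-C, 8:-C, 9:+C, 10:+C, 11:+C, 12:-B
Rule 1 (one point beyond the 3σ limits) is satisfied at point 3.

rule 1 at point 3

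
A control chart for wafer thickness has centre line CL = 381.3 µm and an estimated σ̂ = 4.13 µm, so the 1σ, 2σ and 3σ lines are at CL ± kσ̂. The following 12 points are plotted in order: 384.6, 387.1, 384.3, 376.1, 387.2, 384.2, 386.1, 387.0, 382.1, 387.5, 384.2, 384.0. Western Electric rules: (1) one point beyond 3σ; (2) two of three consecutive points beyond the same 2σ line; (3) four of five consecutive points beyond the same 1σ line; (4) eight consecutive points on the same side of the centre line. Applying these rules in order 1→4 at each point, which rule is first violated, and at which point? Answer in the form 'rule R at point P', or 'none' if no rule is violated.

rule 4 at point 12

Zone of each point (C = within 1σ̂, B = 1σ̂–2σ̂, A = 2σ̂–3σ̂, * = beyond 3σ̂; sign = side of CL): 1:+C, 2:+B, 3:+C, 4:-B, 5:+B, 6:+C, 7:+B, 8:+B, 9:+C, 10:+B, 11:+C, 12:+C
Rule 4 (eight consecutive points on the same side of the centre line) is satisfied at point 12.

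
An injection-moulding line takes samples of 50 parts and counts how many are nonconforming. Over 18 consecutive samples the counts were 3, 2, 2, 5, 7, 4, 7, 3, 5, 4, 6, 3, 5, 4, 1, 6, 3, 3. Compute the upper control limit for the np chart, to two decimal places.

9.85

p̄ = Σdᵢ / (k·n) = 73 / (18 × 50) = 0.08111
UCL = np̄ + 3·√(np̄(1−p̄)) = 4.0556 + 3 × √(4.0556×0.91889) = 4.0556 + 3 × 1.9304 = 9.8469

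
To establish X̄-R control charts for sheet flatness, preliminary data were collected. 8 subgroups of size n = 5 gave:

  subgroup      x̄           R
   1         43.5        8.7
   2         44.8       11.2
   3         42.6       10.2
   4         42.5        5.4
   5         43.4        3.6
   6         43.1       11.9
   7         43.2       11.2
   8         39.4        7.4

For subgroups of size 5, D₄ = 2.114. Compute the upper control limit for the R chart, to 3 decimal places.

R̄ = (8.7 + 11.2 + 10.2 + 5.4 + 3.6 + 11.9 + 11.2 + 7.4) / 8 = 69.6000 / 8 = 8.7000
UCL_R = D₄·R̄ = 2.114 × 8.7000 = 18.3918

18.392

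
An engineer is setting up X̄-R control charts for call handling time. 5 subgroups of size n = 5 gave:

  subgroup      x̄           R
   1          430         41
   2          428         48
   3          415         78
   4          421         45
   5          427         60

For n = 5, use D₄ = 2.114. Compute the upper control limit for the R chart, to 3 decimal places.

R̄ = (41 + 48 + 78 + 45 + 60) / 5 = 272.0000 / 5 = 54.4000
UCL_R = D₄·R̄ = 2.114 × 54.4000 = 115.0016

115.002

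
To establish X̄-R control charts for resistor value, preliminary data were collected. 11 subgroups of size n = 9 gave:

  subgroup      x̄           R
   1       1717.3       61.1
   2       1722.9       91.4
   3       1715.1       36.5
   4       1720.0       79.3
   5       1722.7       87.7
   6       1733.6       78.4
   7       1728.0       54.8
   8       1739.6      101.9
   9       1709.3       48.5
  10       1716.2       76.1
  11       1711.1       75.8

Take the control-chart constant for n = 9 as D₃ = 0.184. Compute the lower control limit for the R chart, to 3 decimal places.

13.240

R̄ = (61.1 + 91.4 + 36.5 + 79.3 + 87.7 + 78.4 + 54.8 + 101.9 + 48.5 + 76.1 + 75.8) / 11 = 791.5000 / 11 = 71.9545
LCL_R = D₃·R̄ = 0.184 × 71.9545 = 13.2396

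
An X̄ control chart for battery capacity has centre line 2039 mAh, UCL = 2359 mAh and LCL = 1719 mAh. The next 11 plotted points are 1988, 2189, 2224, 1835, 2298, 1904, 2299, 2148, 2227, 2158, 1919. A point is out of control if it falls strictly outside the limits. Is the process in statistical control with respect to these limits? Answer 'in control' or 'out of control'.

All 11 points lie within [1719, 2359].

in control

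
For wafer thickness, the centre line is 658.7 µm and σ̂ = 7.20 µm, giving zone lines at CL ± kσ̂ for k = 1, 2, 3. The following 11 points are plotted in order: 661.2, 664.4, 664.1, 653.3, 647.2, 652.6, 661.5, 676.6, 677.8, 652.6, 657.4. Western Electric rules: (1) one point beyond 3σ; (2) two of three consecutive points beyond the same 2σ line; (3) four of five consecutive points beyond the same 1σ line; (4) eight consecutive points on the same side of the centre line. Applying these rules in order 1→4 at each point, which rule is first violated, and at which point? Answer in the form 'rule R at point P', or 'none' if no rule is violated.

Zone of each point (C = within 1σ̂, B = 1σ̂–2σ̂, A = 2σ̂–3σ̂, * = beyond 3σ̂; sign = side of CL): 1:+C, 2:+C, 3:+C, 4:-C, 5:-B, 6:-C, 7:+C, 8:+A, 9:+A, 10:-C, 11:-C
Rule 2 (two of three consecutive points beyond the same 2σ limit) is satisfied at point 9.

rule 2 at point 9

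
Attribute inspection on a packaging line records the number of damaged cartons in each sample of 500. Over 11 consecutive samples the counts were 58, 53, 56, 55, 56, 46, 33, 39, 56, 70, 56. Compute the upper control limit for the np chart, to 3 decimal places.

p̄ = Σdᵢ / (k·n) = 578 / (11 × 500) = 0.10509
UCL = np̄ + 3·√(np̄(1−p̄)) = 52.5455 + 3 × √(52.5455×0.89491) = 52.5455 + 3 × 6.8574 = 73.1175

73.118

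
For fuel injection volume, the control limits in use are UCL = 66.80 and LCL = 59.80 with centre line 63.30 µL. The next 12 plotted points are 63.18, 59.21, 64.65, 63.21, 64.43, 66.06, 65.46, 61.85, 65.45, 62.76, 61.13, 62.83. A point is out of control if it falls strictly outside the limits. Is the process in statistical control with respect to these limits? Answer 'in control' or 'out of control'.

Compare each point to [59.80, 66.80]: sample 2 = 59.21 < LCL.

out of control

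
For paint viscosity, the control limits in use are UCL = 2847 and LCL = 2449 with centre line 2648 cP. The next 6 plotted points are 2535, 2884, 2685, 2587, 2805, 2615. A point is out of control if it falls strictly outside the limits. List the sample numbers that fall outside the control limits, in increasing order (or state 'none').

Compare each point to [2449, 2847]: sample 2 = 2884 > UCL.

2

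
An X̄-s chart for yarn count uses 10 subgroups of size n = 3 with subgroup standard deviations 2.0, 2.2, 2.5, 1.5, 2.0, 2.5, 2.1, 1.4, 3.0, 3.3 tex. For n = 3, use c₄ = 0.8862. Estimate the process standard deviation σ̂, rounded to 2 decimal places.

2.54

s̄ = (2.0 + 2.2 + 2.5 + 1.5 + 2.0 + 2.5 + 2.1 + 1.4 + 3.0 + 3.3) / 10 = 2.2500
σ̂ = s̄ / c₄ = 2.2500 / 0.8862 = 2.5389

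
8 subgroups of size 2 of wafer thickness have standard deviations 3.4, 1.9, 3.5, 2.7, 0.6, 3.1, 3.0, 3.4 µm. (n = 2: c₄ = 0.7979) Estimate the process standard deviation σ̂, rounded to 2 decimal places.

s̄ = (3.4 + 1.9 + 3.5 + 2.7 + 0.6 + 3.1 + 3.0 + 3.4) / 8 = 2.7000
σ̂ = s̄ / c₄ = 2.7000 / 0.7979 = 3.3839

3.38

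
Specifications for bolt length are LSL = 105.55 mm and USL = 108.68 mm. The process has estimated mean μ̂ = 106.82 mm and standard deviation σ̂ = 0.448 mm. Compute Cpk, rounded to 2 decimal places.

Cpu = (USL − μ̂) / (3σ̂) = (108.68 − 106.82) / (3 × 0.448) = 1.3839; Cpl = (μ̂ − LSL) / (3σ̂) = (106.82 − 105.55) / (3 × 0.448) = 0.9449; Cpk = min(Cpu, Cpl) = 0.9449

0.94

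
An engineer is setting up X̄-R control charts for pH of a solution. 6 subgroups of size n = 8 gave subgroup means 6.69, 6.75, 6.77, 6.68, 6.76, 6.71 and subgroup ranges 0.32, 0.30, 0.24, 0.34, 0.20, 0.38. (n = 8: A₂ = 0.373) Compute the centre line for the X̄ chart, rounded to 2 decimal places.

6.73

X̄̄ = (6.69 + 6.75 + 6.77 + 6.68 + 6.76 + 6.71) / 6 = 40.3600 / 6 = 6.7267
CL = X̄̄ = 6.7267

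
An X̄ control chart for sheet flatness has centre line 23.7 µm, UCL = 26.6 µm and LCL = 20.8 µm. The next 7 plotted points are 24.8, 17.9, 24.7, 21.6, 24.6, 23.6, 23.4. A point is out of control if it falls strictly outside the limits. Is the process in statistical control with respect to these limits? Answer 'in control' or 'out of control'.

out of control

Compare each point to [20.8, 26.6]: sample 2 = 17.9 < LCL.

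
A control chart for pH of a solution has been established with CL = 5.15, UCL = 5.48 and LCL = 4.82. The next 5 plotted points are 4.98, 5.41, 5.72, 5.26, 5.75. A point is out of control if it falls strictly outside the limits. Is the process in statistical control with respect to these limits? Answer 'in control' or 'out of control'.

Compare each point to [4.82, 5.48]: sample 3 = 5.72 > UCL; sample 5 = 5.75 > UCL.

out of control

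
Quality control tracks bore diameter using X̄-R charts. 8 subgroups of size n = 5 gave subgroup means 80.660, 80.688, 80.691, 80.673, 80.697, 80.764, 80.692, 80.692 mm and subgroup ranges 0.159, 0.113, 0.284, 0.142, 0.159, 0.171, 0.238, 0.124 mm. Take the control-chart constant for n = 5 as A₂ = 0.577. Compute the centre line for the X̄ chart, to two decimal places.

X̄̄ = (80.660 + 80.688 + 80.691 + 80.673 + 80.697 + 80.764 + 80.692 + 80.692) / 8 = 645.5570 / 8 = 80.6946
CL = X̄̄ = 80.6946

80.69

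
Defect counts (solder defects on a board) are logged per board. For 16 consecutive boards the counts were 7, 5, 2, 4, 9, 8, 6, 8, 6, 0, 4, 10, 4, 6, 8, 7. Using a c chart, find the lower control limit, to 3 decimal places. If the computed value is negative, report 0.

0.000

c̄ = (7 + 5 + 2 + 4 + 9 + 8 + 6 + 8 + 6 + 0 + 4 + 10 + 4 + 6 + 8 + 7) / 16 = 94 / 16 = 5.8750
LCL = c̄ − 3√c̄ = 5.8750 − 3 × 2.4238 = -1.3965 → 0 (cannot be negative)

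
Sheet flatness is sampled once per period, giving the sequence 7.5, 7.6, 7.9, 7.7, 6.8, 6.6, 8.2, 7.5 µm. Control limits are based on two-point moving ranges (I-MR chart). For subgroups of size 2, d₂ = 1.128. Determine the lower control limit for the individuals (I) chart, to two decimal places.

5.96

X̄ = (7.5 + 7.6 + 7.9 + 7.7 + 6.8 + 6.6 + 8.2 + 7.5) / 8 = 7.4750
Moving ranges: 0.1, 0.3, 0.2, 0.9, 0.2, 1.6, 0.7; M̄R̄ = 4.0000 / 7 = 0.5714
LCL = X̄ − 3·M̄R̄/d₂ = 7.4750 − 3 × 0.5714 / 1.128 = 5.9552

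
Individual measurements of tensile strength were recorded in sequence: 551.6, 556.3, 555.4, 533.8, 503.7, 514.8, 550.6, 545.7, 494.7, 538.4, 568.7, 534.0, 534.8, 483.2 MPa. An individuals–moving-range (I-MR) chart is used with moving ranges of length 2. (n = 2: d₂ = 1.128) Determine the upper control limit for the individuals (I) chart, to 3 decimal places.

X̄ = (551.6 + 556.3 + 555.4 + 533.8 + 503.7 + 514.8 + 550.6 + 545.7 + 494.7 + 538.4 + 568.7 + 534.0 + 534.8 + 483.2) / 14 = 533.2643
Moving ranges: 4.7, 0.9, 21.6, 30.1, 11.1, 35.8, 4.9, 51.0, 43.7, 30.3, 34.7, 0.8, 51.6; M̄R̄ = 321.2000 / 13 = 24.7077
UCL = X̄ + 3·M̄R̄/d₂ = 533.2643 + 3 × 24.7077 / 1.128 = 598.9762

598.976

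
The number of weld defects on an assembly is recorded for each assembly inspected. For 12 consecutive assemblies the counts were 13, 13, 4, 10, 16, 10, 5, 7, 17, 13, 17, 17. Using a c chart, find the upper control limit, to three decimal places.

22.153

c̄ = (13 + 13 + 4 + 10 + 16 + 10 + 5 + 7 + 17 + 13 + 17 + 17) / 12 = 142 / 12 = 11.8333
UCL = c̄ + 3√c̄ = 11.8333 + 3 × √11.8333 = 11.8333 + 3 × 3.4400 = 22.1532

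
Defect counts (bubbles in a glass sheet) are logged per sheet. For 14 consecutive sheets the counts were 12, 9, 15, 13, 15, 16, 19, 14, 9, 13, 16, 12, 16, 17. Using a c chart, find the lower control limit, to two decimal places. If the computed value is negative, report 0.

c̄ = (12 + 9 + 15 + 13 + 15 + 16 + 19 + 14 + 9 + 13 + 16 + 12 + 16 + 17) / 14 = 196 / 14 = 14.0000
LCL = c̄ − 3√c̄ = 14.0000 − 3 × 3.7417 = 2.7750

2.78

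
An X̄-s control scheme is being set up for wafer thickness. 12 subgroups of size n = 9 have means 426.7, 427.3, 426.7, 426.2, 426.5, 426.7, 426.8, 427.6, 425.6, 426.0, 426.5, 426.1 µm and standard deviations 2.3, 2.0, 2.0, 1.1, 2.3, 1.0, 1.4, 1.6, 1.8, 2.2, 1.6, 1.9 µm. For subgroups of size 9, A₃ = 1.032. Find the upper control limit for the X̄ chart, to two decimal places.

X̄̄ = (426.7 + 427.3 + 426.7 + 426.2 + 426.5 + 426.7 + 426.8 + 427.6 + 425.6 + 426.0 + 426.5 + 426.1) / 12 = 426.5583
s̄ = (2.3 + 2.0 + 2.0 + 1.1 + 2.3 + 1.0 + 1.4 + 1.6 + 1.8 + 2.2 + 1.6 + 1.9) / 12 = 1.7667
UCL = X̄̄ + A₃·s̄ = 426.5583 + 1.032 × 1.7667 = 428.3815

428.38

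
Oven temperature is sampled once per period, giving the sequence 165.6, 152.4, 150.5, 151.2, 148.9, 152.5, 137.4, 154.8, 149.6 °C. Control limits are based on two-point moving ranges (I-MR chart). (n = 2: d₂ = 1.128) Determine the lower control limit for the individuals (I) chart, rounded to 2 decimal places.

X̄ = (165.6 + 152.4 + 150.5 + 151.2 + 148.9 + 152.5 + 137.4 + 154.8 + 149.6) / 9 = 151.4333
Moving ranges: 13.2, 1.9, 0.7, 2.3, 3.6, 15.1, 17.4, 5.2; M̄R̄ = 59.4000 / 8 = 7.4250
LCL = X̄ − 3·M̄R̄/d₂ = 151.4333 − 3 × 7.4250 / 1.128 = 131.6860

131.69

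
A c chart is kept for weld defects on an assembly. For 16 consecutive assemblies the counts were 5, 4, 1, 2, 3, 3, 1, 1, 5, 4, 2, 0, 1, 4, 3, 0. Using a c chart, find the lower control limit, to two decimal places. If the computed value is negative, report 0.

0.00

c̄ = (5 + 4 + 1 + 2 + 3 + 3 + 1 + 1 + 5 + 4 + 2 + 0 + 1 + 4 + 3 + 0) / 16 = 39 / 16 = 2.4375
LCL = c̄ − 3√c̄ = 2.4375 − 3 × 1.5612 = -2.2462 → 0 (cannot be negative)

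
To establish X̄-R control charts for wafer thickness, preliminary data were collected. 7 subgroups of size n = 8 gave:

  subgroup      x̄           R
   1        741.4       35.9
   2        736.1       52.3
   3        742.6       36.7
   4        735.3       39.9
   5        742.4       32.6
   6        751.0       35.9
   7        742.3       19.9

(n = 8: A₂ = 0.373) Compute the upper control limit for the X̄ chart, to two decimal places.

755.08

X̄̄ = (741.4 + 736.1 + 742.6 + 735.3 + 742.4 + 751.0 + 742.3) / 7 = 5191.1000 / 7 = 741.5857
R̄ = (35.9 + 52.3 + 36.7 + 39.9 + 32.6 + 35.9 + 19.9) / 7 = 253.2000 / 7 = 36.1714
UCL = X̄̄ + A₂·R̄ = 741.5857 + 0.373 × 36.1714 = 755.0777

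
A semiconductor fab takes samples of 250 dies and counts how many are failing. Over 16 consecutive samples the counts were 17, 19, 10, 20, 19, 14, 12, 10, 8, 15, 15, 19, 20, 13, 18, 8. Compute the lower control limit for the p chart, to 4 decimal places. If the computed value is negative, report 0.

p̄ = Σdᵢ / (k·n) = 237 / (16 × 250) = 0.05925
LCL = p̄ − 3·√(p̄(1−p̄)/n) = 0.05925 − 3 × 0.01493 = 0.01445

0.0145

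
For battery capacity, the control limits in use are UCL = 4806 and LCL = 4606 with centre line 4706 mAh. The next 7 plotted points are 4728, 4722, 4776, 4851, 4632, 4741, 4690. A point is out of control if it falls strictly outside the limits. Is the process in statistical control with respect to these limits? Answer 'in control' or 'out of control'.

out of control

Compare each point to [4606, 4806]: sample 4 = 4851 > UCL.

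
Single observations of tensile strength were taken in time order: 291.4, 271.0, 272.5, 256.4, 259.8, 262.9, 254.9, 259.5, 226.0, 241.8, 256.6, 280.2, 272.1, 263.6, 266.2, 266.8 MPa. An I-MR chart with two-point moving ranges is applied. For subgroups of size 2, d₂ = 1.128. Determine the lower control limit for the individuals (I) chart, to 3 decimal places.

233.422

X̄ = (291.4 + 271.0 + 272.5 + 256.4 + 259.8 + 262.9 + 254.9 + 259.5 + 226.0 + 241.8 + 256.6 + 280.2 + 272.1 + 263.6 + 266.2 + 266.8) / 16 = 262.6062
Moving ranges: 20.4, 1.5, 16.1, 3.4, 3.1, 8.0, 4.6, 33.5, 15.8, 14.8, 23.6, 8.1, 8.5, 2.6, 0.6; M̄R̄ = 164.6000 / 15 = 10.9733
LCL = X̄ − 3·M̄R̄/d₂ = 262.6062 − 3 × 10.9733 / 1.128 = 233.4219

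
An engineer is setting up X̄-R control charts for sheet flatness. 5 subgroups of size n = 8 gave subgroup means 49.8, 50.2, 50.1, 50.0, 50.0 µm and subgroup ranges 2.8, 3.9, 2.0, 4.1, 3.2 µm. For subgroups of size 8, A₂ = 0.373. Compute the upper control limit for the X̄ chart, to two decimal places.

51.21

X̄̄ = (49.8 + 50.2 + 50.1 + 50.0 + 50.0) / 5 = 250.1000 / 5 = 50.0200
R̄ = (2.8 + 3.9 + 2.0 + 4.1 + 3.2) / 5 = 16.0000 / 5 = 3.2000
UCL = X̄̄ + A₂·R̄ = 50.0200 + 0.373 × 3.2000 = 51.2136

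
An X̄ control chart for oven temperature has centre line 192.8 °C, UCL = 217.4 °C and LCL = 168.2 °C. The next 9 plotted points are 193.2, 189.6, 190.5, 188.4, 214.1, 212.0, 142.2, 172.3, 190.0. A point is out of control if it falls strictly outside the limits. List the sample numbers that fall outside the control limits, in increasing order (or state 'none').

7

Compare each point to [168.2, 217.4]: sample 7 = 142.2 < LCL.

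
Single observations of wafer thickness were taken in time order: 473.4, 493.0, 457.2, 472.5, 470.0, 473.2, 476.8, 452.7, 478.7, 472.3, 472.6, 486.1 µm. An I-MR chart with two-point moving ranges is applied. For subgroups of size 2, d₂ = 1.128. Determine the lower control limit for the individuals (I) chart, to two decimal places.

436.87

X̄ = (473.4 + 493.0 + 457.2 + 472.5 + 470.0 + 473.2 + 476.8 + 452.7 + 478.7 + 472.3 + 472.6 + 486.1) / 12 = 473.2083
Moving ranges: 19.6, 35.8, 15.3, 2.5, 3.2, 3.6, 24.1, 26.0, 6.4, 0.3, 13.5; M̄R̄ = 150.3000 / 11 = 13.6636
LCL = X̄ − 3·M̄R̄/d₂ = 473.2083 − 3 × 13.6636 / 1.128 = 436.8689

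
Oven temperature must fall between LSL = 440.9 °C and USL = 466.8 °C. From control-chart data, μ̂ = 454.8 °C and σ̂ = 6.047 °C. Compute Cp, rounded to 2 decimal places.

0.71

Cp = (USL − LSL) / (6σ̂) = (466.8 − 440.9) / (6 × 6.047) = 25.9000 / 36.2820 = 0.7139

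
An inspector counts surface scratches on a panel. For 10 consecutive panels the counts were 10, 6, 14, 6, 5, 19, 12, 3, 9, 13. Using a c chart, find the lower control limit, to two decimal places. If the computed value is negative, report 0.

0.36

c̄ = (10 + 6 + 14 + 6 + 5 + 19 + 12 + 3 + 9 + 13) / 10 = 97 / 10 = 9.7000
LCL = c̄ − 3√c̄ = 9.7000 − 3 × 3.1145 = 0.3566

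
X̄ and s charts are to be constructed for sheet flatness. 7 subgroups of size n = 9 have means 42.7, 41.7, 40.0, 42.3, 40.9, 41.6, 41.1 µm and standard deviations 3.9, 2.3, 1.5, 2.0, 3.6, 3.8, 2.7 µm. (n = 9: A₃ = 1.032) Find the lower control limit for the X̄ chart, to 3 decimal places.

38.552

X̄̄ = (42.7 + 41.7 + 40.0 + 42.3 + 40.9 + 41.6 + 41.1) / 7 = 41.4714
s̄ = (3.9 + 2.3 + 1.5 + 2.0 + 3.6 + 3.8 + 2.7) / 7 = 2.8286
LCL = X̄̄ − A₃·s̄ = 41.4714 − 1.032 × 2.8286 = 38.5523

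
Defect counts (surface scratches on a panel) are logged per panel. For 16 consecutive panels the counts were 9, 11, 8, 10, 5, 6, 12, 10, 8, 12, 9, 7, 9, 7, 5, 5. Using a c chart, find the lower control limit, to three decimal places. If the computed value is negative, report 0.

0.000

c̄ = (9 + 11 + 8 + 10 + 5 + 6 + 12 + 10 + 8 + 12 + 9 + 7 + 9 + 7 + 5 + 5) / 16 = 133 / 16 = 8.3125
LCL = c̄ − 3√c̄ = 8.3125 − 3 × 2.8831 = -0.3369 → 0 (cannot be negative)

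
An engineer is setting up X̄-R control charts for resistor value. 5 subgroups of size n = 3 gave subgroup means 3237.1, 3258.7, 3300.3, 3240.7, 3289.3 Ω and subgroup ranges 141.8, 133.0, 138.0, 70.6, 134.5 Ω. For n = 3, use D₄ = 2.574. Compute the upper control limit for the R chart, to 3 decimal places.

318.095

R̄ = (141.8 + 133.0 + 138.0 + 70.6 + 134.5) / 5 = 617.9000 / 5 = 123.5800
UCL_R = D₄·R̄ = 2.574 × 123.5800 = 318.0949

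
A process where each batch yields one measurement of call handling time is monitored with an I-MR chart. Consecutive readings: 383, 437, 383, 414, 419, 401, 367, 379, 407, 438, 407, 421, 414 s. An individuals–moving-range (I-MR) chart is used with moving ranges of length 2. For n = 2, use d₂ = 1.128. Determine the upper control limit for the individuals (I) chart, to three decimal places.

X̄ = (383 + 437 + 383 + 414 + 419 + 401 + 367 + 379 + 407 + 438 + 407 + 421 + 414) / 13 = 405.3846
Moving ranges: 54, 54, 31, 5, 18, 34, 12, 28, 31, 31, 14, 7; M̄R̄ = 319.0000 / 12 = 26.5833
UCL = X̄ + 3·M̄R̄/d₂ = 405.3846 + 3 × 26.5833 / 1.128 = 476.0850

476.085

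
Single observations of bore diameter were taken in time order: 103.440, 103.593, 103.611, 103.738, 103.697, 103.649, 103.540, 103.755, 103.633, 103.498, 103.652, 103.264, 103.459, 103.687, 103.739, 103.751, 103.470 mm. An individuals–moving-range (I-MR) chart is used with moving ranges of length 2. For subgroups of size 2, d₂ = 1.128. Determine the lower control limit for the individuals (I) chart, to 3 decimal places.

103.220

X̄ = (103.440 + 103.593 + 103.611 + 103.738 + 103.697 + 103.649 + 103.540 + 103.755 + 103.633 + 103.498 + 103.652 + 103.264 + 103.459 + 103.687 + 103.739 + 103.751 + 103.470) / 17 = 103.5986
Moving ranges: 0.153, 0.018, 0.127, 0.041, 0.048, 0.109, 0.215, 0.122, 0.135, 0.154, 0.388, 0.195, 0.228, 0.052, 0.012, 0.281; M̄R̄ = 2.2780 / 16 = 0.1424
LCL = X̄ − 3·M̄R̄/d₂ = 103.5986 − 3 × 0.1424 / 1.128 = 103.2199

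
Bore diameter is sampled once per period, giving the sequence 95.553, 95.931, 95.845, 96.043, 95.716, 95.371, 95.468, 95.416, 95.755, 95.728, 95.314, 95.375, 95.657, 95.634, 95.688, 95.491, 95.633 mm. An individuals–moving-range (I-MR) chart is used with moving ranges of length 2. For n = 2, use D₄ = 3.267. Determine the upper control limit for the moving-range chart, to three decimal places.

Moving ranges: 0.378, 0.086, 0.198, 0.327, 0.345, 0.097, 0.052, 0.339, 0.027, 0.414, 0.061, 0.282, 0.023, 0.054, 0.197, 0.142; M̄R̄ = 3.0220 / 16 = 0.1889
UCL_MR = D₄·M̄R̄ = 3.267 × 0.1889 = 0.6171

0.617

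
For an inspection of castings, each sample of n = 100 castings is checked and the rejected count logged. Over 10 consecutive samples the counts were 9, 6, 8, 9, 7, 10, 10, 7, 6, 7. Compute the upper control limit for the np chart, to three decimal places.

p̄ = Σdᵢ / (k·n) = 79 / (10 × 100) = 0.07900
UCL = np̄ + 3·√(np̄(1−p̄)) = 7.9000 + 3 × √(7.9000×0.92100) = 7.9000 + 3 × 2.6974 = 15.9922

15.992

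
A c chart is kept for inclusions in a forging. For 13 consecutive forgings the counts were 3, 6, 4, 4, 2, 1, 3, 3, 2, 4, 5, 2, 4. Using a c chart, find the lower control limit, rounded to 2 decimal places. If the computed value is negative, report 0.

0.00

c̄ = (3 + 6 + 4 + 4 + 2 + 1 + 3 + 3 + 2 + 4 + 5 + 2 + 4) / 13 = 43 / 13 = 3.3077
LCL = c̄ − 3√c̄ = 3.3077 − 3 × 1.8187 = -2.1484 → 0 (cannot be negative)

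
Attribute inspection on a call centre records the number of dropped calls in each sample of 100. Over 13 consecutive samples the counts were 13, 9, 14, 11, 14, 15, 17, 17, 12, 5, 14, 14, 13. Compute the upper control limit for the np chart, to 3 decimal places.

p̄ = Σdᵢ / (k·n) = 168 / (13 × 100) = 0.12923
UCL = np̄ + 3·√(np̄(1−p̄)) = 12.9231 + 3 × √(12.9231×0.87077) = 12.9231 + 3 × 3.3546 = 22.9867

22.987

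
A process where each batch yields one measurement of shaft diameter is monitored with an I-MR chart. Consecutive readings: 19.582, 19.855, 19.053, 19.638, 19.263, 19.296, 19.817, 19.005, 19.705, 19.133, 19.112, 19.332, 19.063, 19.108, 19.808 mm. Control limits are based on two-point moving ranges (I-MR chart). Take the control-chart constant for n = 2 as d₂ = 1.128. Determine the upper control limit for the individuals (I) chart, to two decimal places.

20.51

X̄ = (19.582 + 19.855 + 19.053 + 19.638 + 19.263 + 19.296 + 19.817 + 19.005 + 19.705 + 19.133 + 19.112 + 19.332 + 19.063 + 19.108 + 19.808) / 15 = 19.3847
Moving ranges: 0.273, 0.802, 0.585, 0.375, 0.033, 0.521, 0.812, 0.700, 0.572, 0.021, 0.220, 0.269, 0.045, 0.700; M̄R̄ = 5.9280 / 14 = 0.4234
UCL = X̄ + 3·M̄R̄/d₂ = 19.3847 + 3 × 0.4234 / 1.128 = 20.5108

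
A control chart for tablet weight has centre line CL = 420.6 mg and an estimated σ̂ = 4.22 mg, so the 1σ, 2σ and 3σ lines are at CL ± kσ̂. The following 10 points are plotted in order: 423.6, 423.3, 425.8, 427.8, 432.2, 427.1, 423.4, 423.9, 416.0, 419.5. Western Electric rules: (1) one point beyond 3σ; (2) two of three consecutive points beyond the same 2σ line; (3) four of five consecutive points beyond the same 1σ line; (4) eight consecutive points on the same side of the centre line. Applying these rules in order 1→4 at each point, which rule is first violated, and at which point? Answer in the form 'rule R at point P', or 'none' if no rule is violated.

rule 3 at point 6

Zone of each point (C = within 1σ̂, B = 1σ̂–2σ̂, A = 2σ̂–3σ̂, * = beyond 3σ̂; sign = side of CL): 1:+C, 2:+C, 3:+B, 4:+B, 5:+A, 6:+B, 7:+C, 8:+C, 9:-B, 10:-C
Rule 3 (four of five consecutive points beyond the same 1σ limit) is satisfied at point 6.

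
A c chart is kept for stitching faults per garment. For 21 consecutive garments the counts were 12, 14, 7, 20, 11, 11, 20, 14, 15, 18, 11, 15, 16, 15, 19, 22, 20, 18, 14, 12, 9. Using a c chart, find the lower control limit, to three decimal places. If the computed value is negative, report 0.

c̄ = (12 + 14 + 7 + 20 + 11 + 11 + 20 + 14 + 15 + 18 + 11 + 15 + 16 + 15 + 19 + 22 + 20 + 18 + 14 + 12 + 9) / 21 = 313 / 21 = 14.9048
LCL = c̄ − 3√c̄ = 14.9048 − 3 × 3.8607 = 3.3228

3.323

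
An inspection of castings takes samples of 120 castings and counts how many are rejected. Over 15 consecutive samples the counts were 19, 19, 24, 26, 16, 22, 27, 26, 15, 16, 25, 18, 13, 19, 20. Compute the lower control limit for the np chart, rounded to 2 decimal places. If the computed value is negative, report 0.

8.00

p̄ = Σdᵢ / (k·n) = 305 / (15 × 120) = 0.16944
LCL = np̄ − 3·√(np̄(1−p̄)) = 20.3333 − 3 × 4.1095 = 8.0048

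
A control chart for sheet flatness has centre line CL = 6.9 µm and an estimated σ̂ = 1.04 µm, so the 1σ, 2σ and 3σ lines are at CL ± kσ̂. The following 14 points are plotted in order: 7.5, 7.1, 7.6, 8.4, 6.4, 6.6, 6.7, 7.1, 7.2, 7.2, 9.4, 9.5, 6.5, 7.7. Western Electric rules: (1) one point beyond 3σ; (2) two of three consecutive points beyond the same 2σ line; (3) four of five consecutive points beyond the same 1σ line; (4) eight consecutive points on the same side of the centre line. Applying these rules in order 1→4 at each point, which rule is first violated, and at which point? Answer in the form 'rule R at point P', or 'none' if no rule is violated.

Zone of each point (C = within 1σ̂, B = 1σ̂–2σ̂, A = 2σ̂–3σ̂, * = beyond 3σ̂; sign = side of CL): 1:+C, 2:+C, 3:+C, 4:+B, 5:-C, 6:-C, 7:-C, 8:+C, 9:+C, 10:+C, 11:+A, 12:+A, 13:-C, 14:+C
Rule 2 (two of three consecutive points beyond the same 2σ limit) is satisfied at point 12.

rule 2 at point 12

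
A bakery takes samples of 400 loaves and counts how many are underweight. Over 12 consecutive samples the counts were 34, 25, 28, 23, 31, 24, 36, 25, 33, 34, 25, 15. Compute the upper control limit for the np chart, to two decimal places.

p̄ = Σdᵢ / (k·n) = 333 / (12 × 400) = 0.06938
UCL = np̄ + 3·√(np̄(1−p̄)) = 27.7500 + 3 × √(27.7500×0.93063) = 27.7500 + 3 × 5.0818 = 42.9954

43.00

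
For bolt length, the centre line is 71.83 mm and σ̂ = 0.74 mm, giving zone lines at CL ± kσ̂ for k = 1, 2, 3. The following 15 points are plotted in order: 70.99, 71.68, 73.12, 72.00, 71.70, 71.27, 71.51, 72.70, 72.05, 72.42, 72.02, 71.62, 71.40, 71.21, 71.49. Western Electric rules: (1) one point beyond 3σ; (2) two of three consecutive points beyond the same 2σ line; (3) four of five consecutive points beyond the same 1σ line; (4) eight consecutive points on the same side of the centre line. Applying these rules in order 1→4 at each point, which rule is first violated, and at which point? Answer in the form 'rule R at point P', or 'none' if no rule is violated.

Zone of each point (C = within 1σ̂, B = 1σ̂–2σ̂, A = 2σ̂–3σ̂, * = beyond 3σ̂; sign = side of CL): 1:-B, 2:-C, 3:+B, 4:+C, 5:-C, 6:-C, 7:-C, 8:+B, 9:+C, 10:+C, 11:+C, 12:-C, 13:-C, 14:-C, 15:-C
No rule fires across all 15 points.

none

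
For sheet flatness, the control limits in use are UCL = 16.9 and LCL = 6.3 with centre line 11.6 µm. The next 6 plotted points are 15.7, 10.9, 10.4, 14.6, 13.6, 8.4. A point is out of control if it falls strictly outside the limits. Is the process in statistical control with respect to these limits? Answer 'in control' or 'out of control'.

All 6 points lie within [6.3, 16.9].

in control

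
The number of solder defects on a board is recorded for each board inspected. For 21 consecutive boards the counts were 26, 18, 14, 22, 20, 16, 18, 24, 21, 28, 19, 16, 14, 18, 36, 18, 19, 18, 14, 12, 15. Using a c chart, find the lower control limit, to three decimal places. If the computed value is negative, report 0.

6.142

c̄ = (26 + 18 + 14 + 22 + 20 + 16 + 18 + 24 + 21 + 28 + 19 + 16 + 14 + 18 + 36 + 18 + 19 + 18 + 14 + 12 + 15) / 21 = 406 / 21 = 19.3333
LCL = c̄ − 3√c̄ = 19.3333 − 3 × 4.3970 = 6.1424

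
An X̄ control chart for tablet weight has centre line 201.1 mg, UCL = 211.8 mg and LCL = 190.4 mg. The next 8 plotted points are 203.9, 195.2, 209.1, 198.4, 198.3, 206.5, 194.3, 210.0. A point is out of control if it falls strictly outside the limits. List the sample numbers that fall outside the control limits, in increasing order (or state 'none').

none

All 8 points lie within [190.4, 211.8].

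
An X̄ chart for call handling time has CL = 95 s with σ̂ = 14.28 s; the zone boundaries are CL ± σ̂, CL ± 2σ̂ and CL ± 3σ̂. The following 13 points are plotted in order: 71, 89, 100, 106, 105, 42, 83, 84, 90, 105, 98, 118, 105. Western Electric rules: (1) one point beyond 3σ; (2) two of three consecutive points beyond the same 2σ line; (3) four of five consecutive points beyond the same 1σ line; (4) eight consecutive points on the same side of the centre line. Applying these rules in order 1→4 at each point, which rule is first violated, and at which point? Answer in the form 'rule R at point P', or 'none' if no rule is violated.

Zone of each point (C = within 1σ̂, B = 1σ̂–2σ̂, A = 2σ̂–3σ̂, * = beyond 3σ̂; sign = side of CL): 1:-B, 2:-C, 3:+C, 4:+C, 5:+C, 6:-*, 7:-C, 8:-C, 9:-C, 10:+C, 11:+C, 12:+B, 13:+C
Rule 1 (one point beyond the 3σ limits) is satisfied at point 6.

rule 1 at point 6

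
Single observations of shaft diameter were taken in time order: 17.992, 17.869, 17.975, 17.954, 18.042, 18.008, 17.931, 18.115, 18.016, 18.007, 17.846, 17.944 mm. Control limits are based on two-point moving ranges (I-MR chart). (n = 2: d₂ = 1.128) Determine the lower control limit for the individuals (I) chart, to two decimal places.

17.73

X̄ = (17.992 + 17.869 + 17.975 + 17.954 + 18.042 + 18.008 + 17.931 + 18.115 + 18.016 + 18.007 + 17.846 + 17.944) / 12 = 17.9749
Moving ranges: 0.123, 0.106, 0.021, 0.088, 0.034, 0.077, 0.184, 0.099, 0.009, 0.161, 0.098; M̄R̄ = 1.0000 / 11 = 0.0909
LCL = X̄ − 3·M̄R̄/d₂ = 17.9749 − 3 × 0.0909 / 1.128 = 17.7331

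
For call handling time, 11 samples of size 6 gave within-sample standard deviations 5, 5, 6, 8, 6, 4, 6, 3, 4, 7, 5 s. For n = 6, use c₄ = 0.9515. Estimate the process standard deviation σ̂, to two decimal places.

s̄ = (5 + 5 + 6 + 8 + 6 + 4 + 6 + 3 + 4 + 7 + 5) / 11 = 5.3636
σ̂ = s̄ / c₄ = 5.3636 / 0.9515 = 5.6370

5.64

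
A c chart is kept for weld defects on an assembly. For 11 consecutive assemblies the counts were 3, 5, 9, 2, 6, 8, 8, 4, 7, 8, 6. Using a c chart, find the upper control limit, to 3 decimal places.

c̄ = (3 + 5 + 9 + 2 + 6 + 8 + 8 + 4 + 7 + 8 + 6) / 11 = 66 / 11 = 6.0000
UCL = c̄ + 3√c̄ = 6.0000 + 3 × √6.0000 = 6.0000 + 3 × 2.4495 = 13.3485

13.348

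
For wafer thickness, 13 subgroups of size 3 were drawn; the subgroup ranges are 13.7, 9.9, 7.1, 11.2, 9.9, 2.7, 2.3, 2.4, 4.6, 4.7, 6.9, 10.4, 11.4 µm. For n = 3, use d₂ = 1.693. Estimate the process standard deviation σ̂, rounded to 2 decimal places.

R̄ = (13.7 + 9.9 + 7.1 + 11.2 + 9.9 + 2.7 + 2.3 + 2.4 + 4.6 + 4.7 + 6.9 + 10.4 + 11.4) / 13 = 7.4769
σ̂ = R̄ / d₂ = 7.4769 / 1.693 = 4.4164

4.42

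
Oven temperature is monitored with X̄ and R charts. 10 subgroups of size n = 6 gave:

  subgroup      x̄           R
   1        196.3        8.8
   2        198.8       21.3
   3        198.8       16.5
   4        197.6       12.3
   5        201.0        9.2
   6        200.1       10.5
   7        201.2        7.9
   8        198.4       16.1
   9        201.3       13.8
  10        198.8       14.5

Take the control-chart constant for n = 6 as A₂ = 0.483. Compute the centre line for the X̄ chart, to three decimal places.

199.230

X̄̄ = (196.3 + 198.8 + 198.8 + 197.6 + 201.0 + 200.1 + 201.2 + 198.4 + 201.3 + 198.8) / 10 = 1992.3000 / 10 = 199.2300
CL = X̄̄ = 199.2300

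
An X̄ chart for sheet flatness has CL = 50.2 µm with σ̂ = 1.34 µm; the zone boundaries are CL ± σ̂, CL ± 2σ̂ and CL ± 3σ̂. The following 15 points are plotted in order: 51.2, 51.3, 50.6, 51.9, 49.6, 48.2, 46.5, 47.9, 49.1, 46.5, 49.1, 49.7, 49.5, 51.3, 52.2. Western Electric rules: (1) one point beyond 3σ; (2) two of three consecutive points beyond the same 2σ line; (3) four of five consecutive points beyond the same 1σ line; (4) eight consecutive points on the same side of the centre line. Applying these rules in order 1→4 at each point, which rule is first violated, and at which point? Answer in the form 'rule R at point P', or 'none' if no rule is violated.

rule 3 at point 10

Zone of each point (C = within 1σ̂, B = 1σ̂–2σ̂, A = 2σ̂–3σ̂, * = beyond 3σ̂; sign = side of CL): 1:+C, 2:+C, 3:+C, 4:+B, 5:-C, 6:-B, 7:-A, 8:-B, 9:-C, 10:-A, 11:-C, 12:-C, 13:-C, 14:+C, 15:+B
Rule 3 (four of five consecutive points beyond the same 1σ limit) is satisfied at point 10.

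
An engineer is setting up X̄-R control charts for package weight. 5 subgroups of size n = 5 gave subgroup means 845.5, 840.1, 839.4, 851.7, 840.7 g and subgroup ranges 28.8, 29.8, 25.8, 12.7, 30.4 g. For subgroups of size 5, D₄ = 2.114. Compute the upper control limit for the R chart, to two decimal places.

R̄ = (28.8 + 29.8 + 25.8 + 12.7 + 30.4) / 5 = 127.5000 / 5 = 25.5000
UCL_R = D₄·R̄ = 2.114 × 25.5000 = 53.9070

53.91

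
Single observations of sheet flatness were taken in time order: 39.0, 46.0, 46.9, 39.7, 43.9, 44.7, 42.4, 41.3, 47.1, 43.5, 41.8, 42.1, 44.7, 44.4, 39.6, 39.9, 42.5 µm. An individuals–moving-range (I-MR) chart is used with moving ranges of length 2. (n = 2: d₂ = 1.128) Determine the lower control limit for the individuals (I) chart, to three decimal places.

35.349

X̄ = (39.0 + 46.0 + 46.9 + 39.7 + 43.9 + 44.7 + 42.4 + 41.3 + 47.1 + 43.5 + 41.8 + 42.1 + 44.7 + 44.4 + 39.6 + 39.9 + 42.5) / 17 = 42.9118
Moving ranges: 7.0, 0.9, 7.2, 4.2, 0.8, 2.3, 1.1, 5.8, 3.6, 1.7, 0.3, 2.6, 0.3, 4.8, 0.3, 2.6; M̄R̄ = 45.5000 / 16 = 2.8438
LCL = X̄ − 3·M̄R̄/d₂ = 42.9118 − 3 × 2.8438 / 1.128 = 35.3486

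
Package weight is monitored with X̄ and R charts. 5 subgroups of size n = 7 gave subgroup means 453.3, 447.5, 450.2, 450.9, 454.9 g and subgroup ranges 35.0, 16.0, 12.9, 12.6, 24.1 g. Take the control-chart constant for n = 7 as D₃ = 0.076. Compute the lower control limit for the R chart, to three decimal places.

1.529

R̄ = (35.0 + 16.0 + 12.9 + 12.6 + 24.1) / 5 = 100.6000 / 5 = 20.1200
LCL_R = D₃·R̄ = 0.076 × 20.1200 = 1.5291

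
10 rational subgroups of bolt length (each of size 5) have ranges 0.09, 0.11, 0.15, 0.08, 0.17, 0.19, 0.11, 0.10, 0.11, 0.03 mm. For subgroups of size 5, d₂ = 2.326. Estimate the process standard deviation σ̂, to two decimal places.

0.05

R̄ = (0.09 + 0.11 + 0.15 + 0.08 + 0.17 + 0.19 + 0.11 + 0.10 + 0.11 + 0.03) / 10 = 0.1140
σ̂ = R̄ / d₂ = 0.1140 / 2.326 = 0.0490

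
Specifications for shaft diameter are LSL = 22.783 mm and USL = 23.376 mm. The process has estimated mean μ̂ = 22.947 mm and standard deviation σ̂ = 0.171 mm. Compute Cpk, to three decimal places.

Cpu = (USL − μ̂) / (3σ̂) = (23.376 − 22.947) / (3 × 0.171) = 0.8363; Cpl = (μ̂ − LSL) / (3σ̂) = (22.947 − 22.783) / (3 × 0.171) = 0.3197; Cpk = min(Cpu, Cpl) = 0.3197

0.320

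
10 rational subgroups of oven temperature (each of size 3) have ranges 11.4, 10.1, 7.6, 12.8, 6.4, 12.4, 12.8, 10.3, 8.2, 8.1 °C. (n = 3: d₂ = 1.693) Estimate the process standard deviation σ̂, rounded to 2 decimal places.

R̄ = (11.4 + 10.1 + 7.6 + 12.8 + 6.4 + 12.4 + 12.8 + 10.3 + 8.2 + 8.1) / 10 = 10.0100
σ̂ = R̄ / d₂ = 10.0100 / 1.693 = 5.9126

5.91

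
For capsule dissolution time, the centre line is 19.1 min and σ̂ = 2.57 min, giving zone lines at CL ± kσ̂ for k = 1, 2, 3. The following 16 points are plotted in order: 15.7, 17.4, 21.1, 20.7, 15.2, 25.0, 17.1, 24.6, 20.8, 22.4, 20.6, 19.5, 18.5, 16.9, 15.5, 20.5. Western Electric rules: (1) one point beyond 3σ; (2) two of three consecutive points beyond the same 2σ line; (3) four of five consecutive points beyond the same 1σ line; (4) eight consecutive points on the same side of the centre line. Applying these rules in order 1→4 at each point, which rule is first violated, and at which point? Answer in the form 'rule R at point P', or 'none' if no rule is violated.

rule 2 at point 8

Zone of each point (C = within 1σ̂, B = 1σ̂–2σ̂, A = 2σ̂–3σ̂, * = beyond 3σ̂; sign = side of CL): 1:-B, 2:-C, 3:+C, 4:+C, 5:-B, 6:+A, 7:-C, 8:+A, 9:+C, 10:+B, 11:+C, 12:+C, 13:-C, 14:-C, 15:-B, 16:+C
Rule 2 (two of three consecutive points beyond the same 2σ limit) is satisfied at point 8.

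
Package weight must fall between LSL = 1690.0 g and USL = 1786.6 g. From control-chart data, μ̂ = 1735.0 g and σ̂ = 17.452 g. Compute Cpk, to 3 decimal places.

Cpu = (USL − μ̂) / (3σ̂) = (1786.6 − 1735.0) / (3 × 17.452) = 0.9856; Cpl = (μ̂ − LSL) / (3σ̂) = (1735.0 − 1690.0) / (3 × 17.452) = 0.8595; Cpk = min(Cpu, Cpl) = 0.8595

0.860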